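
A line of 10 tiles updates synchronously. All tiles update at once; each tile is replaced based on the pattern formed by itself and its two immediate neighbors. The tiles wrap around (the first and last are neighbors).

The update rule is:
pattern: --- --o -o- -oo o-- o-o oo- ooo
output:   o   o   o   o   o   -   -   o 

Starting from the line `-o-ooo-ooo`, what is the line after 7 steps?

step 1: -o-oo--oo-
step 2: oo-o-ooo-o
step 3: o--o-oo--o
step 4: -ooo-o-ooo
step 5: -oo--o-oo-
step 6: oo-ooo-o-o
step 7: o--oo--o-o

o--oo--o-o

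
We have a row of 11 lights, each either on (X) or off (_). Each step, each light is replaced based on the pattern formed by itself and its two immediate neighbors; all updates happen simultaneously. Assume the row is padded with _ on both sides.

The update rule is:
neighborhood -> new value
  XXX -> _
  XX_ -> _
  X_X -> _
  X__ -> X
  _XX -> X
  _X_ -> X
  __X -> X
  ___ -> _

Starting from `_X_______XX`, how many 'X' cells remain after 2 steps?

step 1: XXX_____XX_
step 2: X__X___XX_X
count of X: 5

5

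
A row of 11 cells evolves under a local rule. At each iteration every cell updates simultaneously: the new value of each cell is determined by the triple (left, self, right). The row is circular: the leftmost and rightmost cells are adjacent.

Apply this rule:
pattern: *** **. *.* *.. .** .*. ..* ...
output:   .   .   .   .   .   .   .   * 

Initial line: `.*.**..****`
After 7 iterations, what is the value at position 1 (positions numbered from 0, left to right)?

iteration 1: ...........
iteration 2: ***********
iteration 3: ...........  (repeats iteration 1; period 2)
iteration 7: ...........
position 1 holds .

.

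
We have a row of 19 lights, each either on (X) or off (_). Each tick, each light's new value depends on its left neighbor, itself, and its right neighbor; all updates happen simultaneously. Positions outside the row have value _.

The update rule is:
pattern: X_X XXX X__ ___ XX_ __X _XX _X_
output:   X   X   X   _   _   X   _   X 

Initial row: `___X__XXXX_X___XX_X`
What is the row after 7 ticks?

tick 1: __XXXX_XX_XXX_X__XX
tick 2: _X_XX_X__X_X_XXXX__
tick 3: XXX__XXXXXXXX_XX_X_
tick 4: _X_XX_XXXXXX_X__XXX
tick 5: XXX__X_XXXX_XXXX_X_
tick 6: _X_XXXX_XX_X_XX_XXX
tick 7: XXX_XX_X__XXX__X_X_

XXX_XX_X__XXX__X_X_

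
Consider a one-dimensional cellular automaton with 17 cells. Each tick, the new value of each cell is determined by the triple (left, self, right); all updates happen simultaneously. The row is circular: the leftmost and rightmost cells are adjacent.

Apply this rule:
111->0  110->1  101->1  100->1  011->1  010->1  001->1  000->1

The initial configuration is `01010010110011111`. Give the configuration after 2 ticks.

00000000000011111

tick 1: 11111111111110001
tick 2: 00000000000011111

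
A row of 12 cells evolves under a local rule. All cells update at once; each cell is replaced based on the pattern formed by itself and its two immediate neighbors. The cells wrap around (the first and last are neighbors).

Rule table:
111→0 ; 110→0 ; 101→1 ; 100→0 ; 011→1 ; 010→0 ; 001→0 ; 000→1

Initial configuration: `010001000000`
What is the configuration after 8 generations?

000001000100

000100011111
010001010000
000100100111
010000000100
000111110001
010100000100
001001110001
000001000100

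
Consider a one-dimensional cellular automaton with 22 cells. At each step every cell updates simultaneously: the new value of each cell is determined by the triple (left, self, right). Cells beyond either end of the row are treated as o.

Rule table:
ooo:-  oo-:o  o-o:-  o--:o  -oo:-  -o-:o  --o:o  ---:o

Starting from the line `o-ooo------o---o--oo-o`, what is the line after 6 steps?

o---oooooooooooooo-o--
oooo-------------o-ooo
---ooooooooooooooo----
ooo--------------ooooo
--ooooooooooooooo-----
oo--------------oooooo

oo--------------oooooo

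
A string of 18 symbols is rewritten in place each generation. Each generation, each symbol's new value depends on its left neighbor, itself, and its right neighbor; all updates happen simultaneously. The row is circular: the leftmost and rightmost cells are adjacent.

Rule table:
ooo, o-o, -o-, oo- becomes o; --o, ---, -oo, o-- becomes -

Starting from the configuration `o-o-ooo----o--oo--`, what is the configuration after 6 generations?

generation 1: oooo-oo----o---o--
generation 2: -oooo-o----o---o--
generation 3: --ooooo----o---o--
generation 4: ---oooo----o---o--
generation 5: ----ooo----o---o--
generation 6: -----oo----o---o--

-----oo----o---o--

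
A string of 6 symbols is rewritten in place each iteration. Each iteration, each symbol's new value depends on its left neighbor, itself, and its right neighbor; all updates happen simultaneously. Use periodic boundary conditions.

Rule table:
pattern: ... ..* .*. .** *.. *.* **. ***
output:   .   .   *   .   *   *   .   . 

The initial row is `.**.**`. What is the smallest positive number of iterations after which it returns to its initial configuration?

6

*..*..
**.**.
..*..*
*.**.*
.*..*.
.**.**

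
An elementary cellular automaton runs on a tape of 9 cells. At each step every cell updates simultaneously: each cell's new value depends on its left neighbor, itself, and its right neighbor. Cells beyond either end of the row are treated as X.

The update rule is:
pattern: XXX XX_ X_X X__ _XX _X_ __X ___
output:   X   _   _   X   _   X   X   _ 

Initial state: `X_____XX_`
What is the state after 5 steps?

step 1: _X___X___
step 2: _XX_XXX_X
step 3: _____X___
step 4: X___XXX_X
step 5: _X_X_X___

_X_X_X___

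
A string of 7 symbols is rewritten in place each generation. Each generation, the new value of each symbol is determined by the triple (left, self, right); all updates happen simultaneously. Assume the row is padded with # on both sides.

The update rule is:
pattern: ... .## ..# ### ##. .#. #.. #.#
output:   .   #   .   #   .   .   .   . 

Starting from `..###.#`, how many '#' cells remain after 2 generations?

2

generation 1: ..##..#
generation 2: ..#...#
count of #: 2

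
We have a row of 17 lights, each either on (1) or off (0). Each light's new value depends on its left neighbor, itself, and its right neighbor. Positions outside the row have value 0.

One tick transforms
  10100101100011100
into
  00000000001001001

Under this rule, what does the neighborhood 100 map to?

At position 3 the neighborhood is 100; the next row has 0 there.

0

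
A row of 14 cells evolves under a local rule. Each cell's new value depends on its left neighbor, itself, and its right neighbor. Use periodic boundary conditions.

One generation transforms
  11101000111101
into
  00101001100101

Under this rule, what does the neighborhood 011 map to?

1

At position 8 the neighborhood is 011; the next row has 1 there.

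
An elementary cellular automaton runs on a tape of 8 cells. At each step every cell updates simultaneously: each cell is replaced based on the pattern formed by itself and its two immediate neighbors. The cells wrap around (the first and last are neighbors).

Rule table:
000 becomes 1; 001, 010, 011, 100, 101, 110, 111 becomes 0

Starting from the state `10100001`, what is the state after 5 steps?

00001100
11100001
00001100  (repeats step 1; period 2)
step 5: 00001100

00001100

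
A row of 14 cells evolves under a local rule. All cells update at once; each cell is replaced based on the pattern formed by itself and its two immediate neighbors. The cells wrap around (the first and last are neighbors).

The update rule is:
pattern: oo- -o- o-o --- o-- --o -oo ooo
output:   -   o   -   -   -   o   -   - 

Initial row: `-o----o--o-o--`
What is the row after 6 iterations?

-------o---o--

oo---oo-oo-o--
----o------o-o
---oo-----oo-o
--o------o---o
-oo-----oo--oo
-------o---o--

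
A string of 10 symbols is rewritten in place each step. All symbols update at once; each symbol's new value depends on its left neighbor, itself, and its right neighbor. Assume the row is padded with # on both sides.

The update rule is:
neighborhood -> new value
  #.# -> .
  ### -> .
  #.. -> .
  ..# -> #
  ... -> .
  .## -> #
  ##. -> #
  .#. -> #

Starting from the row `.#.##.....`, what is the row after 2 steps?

.#.##....#
.#.##...##

.#.##...##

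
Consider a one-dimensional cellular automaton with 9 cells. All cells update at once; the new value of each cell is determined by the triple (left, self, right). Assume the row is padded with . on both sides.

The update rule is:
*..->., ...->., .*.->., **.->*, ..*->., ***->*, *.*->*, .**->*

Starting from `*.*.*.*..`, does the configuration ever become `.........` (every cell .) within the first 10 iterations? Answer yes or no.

yes

.*.*.*...
..*.*....
...*.....
.........
all cells are . at iteration 4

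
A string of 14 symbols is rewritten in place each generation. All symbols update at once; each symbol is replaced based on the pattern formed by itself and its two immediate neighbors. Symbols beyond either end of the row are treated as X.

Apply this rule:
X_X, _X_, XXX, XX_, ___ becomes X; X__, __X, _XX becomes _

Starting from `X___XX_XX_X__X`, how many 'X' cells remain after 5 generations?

10

X_X__XX_XXX___
XXX___XX_XX_X_
XXX_X__XX_XXXX
XXXXX___XX_XXX
XXXXX_X__XX_XX
count of X: 10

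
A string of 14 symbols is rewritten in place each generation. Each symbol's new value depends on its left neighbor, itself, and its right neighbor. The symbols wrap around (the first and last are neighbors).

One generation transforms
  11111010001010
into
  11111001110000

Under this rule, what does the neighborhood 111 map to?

1

At position 1 the neighborhood is 111; the next row has 1 there.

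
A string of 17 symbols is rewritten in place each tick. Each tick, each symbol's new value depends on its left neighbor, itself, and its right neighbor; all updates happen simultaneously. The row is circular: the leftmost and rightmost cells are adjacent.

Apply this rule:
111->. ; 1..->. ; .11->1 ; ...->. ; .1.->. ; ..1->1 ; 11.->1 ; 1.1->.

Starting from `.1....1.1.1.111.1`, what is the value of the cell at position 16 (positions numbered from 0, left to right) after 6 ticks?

.

.....1......1.1..
....1......1.....
...1......1......
..1......1.......
.1......1........
1......1.........
position 16 holds .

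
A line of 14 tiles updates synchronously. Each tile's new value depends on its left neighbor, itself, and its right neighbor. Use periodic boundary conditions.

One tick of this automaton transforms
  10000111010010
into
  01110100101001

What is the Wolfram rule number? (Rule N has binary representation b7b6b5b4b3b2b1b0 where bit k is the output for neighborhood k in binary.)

position 6: 111 → 0  (bit 7 = 0)
position 7: 110 → 0  (bit 6 = 0)
position 8: 101 → 1  (bit 5 = 1)
position 1: 100 → 1  (bit 4 = 1)
position 5: 011 → 1  (bit 3 = 1)
position 0: 010 → 0  (bit 2 = 0)
position 4: 001 → 0  (bit 1 = 0)
position 2: 000 → 1  (bit 0 = 1)
bits b7..b0 = 00111001 = 57

57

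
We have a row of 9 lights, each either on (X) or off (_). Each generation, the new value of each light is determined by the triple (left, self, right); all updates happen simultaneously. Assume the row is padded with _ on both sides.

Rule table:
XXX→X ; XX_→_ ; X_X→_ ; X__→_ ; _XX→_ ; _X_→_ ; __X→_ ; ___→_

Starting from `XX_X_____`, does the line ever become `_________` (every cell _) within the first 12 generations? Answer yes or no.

_________
all cells are _ at generation 1

yes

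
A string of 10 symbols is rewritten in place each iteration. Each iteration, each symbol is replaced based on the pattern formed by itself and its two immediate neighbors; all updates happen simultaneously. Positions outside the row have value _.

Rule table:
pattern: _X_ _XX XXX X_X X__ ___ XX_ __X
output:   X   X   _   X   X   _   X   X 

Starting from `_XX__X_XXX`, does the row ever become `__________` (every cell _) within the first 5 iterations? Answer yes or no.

XXXXXXXX_X
X______XXX
XX____XX_X
XXX__XXXXX
X_XXXX___X
iteration 5 is X_XXXX___X, still not uniform _

no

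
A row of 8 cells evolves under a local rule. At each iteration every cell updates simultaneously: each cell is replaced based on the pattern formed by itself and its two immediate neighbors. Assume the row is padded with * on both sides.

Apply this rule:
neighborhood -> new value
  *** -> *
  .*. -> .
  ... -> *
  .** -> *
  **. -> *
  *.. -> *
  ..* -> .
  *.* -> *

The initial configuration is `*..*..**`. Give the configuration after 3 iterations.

****.***

**..*.**
***..***
****.***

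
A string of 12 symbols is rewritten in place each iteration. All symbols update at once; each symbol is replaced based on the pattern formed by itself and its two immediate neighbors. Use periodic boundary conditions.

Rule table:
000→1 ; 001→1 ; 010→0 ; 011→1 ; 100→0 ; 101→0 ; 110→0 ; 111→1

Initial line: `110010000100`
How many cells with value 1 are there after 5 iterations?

iteration 1: 100100111001
iteration 2: 001001110011
iteration 3: 010011100110
iteration 4: 100111001100
iteration 5: 001110011001
count of 1: 6

6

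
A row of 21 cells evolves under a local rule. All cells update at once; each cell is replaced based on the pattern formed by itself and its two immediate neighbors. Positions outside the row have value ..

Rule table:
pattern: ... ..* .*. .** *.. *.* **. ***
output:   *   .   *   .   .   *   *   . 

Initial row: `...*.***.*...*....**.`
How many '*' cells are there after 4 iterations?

**.**..***.*.*.**..*.
.**.*....******.*..*.
..***.**......***..*.
*...**.*.****...*..*.
count of *: 10

10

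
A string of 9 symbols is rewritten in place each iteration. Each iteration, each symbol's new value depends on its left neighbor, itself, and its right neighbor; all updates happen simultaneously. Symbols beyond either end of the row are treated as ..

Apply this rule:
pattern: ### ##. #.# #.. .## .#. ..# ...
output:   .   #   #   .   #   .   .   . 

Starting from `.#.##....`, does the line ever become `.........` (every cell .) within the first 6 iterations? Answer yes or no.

yes

iteration 1: ..###....
iteration 2: ..#.#....
iteration 3: ...#.....
iteration 4: .........
all cells are . at iteration 4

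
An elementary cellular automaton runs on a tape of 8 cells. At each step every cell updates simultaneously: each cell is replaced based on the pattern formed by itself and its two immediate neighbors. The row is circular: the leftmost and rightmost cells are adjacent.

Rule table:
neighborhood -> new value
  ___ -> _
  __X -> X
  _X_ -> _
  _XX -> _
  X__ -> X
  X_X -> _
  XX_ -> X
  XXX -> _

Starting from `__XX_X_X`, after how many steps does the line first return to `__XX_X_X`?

8

XX_X____
_X__X__X
__XX_XX_
_X_X__XX
____XX_X
X__X_X__
_XX___XX
__XX_X_X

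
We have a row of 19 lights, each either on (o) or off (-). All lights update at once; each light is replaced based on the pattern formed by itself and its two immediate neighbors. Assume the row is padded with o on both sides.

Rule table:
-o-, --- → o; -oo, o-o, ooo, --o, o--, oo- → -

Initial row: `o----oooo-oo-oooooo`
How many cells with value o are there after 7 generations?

3

--oo---------------
-----ooooooooooooo-
-ooo---------------
-----ooooooooooooo-  (repeats generation 2; period 2)
generation 7: -ooo---------------
count of o: 3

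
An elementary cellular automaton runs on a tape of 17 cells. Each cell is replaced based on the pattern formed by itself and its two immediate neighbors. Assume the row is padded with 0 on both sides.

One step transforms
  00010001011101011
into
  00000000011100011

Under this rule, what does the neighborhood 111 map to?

At position 10 the neighborhood is 111; the next row has 1 there.

1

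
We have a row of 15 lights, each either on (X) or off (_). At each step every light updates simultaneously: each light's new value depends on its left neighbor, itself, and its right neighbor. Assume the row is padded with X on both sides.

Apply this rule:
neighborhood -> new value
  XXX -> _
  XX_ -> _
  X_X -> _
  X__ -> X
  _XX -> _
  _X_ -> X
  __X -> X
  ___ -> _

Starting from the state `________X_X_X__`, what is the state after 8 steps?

X______XX_X_XXX
_X____X___X____
_XX__XXX_XXX__X
___XX_______XX_
X_X__X_____X___
__XXXXX___XXX_X
XX_____X_X_____
__X___XX_XX___X

__X___XX_XX___X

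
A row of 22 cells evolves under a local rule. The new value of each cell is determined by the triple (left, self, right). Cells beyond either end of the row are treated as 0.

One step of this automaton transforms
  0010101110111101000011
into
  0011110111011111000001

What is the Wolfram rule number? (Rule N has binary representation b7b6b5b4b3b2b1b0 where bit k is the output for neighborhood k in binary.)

position 7: 111 → 1  (bit 7 = 1)
position 8: 110 → 1  (bit 6 = 1)
position 3: 101 → 1  (bit 5 = 1)
position 16: 100 → 0  (bit 4 = 0)
position 6: 011 → 0  (bit 3 = 0)
position 2: 010 → 1  (bit 2 = 1)
position 1: 001 → 0  (bit 1 = 0)
position 0: 000 → 0  (bit 0 = 0)
bits b7..b0 = 11100100 = 228

228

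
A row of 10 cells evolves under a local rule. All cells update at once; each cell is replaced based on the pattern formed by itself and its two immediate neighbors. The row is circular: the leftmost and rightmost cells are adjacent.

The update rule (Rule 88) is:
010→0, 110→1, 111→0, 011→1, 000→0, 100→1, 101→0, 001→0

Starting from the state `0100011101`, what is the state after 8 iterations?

0000100001

iteration 1: 0010010100
iteration 2: 0001000010
iteration 3: 0000100001
iteration 4: 1000010000
iteration 5: 0100001000
iteration 6: 0010000100
iteration 7: 0001000010  (repeats iteration 2; period 5)
iteration 8: 0000100001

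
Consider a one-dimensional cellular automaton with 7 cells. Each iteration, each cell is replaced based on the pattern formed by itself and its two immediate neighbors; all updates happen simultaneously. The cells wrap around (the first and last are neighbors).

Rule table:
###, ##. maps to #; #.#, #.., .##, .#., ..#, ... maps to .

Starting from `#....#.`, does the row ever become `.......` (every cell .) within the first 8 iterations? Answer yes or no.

yes

.......
all cells are . at iteration 1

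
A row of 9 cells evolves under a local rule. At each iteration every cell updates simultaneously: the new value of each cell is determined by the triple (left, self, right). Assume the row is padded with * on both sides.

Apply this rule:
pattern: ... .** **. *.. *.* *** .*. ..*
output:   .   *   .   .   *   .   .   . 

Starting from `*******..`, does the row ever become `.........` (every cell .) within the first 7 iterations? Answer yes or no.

yes

.........
all cells are . at iteration 1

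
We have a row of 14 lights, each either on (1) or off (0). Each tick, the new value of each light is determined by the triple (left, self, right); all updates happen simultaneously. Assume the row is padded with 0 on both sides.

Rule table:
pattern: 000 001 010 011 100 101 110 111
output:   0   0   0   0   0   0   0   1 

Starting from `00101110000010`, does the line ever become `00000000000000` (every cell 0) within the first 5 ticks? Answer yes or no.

yes

00000100000000
00000000000000
all cells are 0 at tick 2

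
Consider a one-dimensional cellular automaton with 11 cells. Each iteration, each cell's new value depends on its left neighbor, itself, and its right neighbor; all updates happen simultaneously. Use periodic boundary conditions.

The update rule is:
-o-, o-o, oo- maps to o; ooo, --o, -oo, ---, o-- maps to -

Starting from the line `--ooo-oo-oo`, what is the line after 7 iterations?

-------o--o

----oo-oo-o
-----oo-ooo
------oo--o
-------o--o
-------o--o  (fixed point — unchanged through iteration 7)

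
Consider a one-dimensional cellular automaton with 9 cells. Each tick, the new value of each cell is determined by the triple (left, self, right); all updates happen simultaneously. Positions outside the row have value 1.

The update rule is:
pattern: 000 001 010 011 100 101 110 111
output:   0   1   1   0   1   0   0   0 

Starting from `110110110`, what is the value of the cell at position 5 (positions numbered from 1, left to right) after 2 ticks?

0

000000000
100000001
position 5 holds 0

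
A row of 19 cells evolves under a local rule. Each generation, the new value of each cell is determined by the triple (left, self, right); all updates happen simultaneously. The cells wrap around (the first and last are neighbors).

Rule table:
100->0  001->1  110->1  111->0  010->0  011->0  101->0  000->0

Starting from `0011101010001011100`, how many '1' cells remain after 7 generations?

0100100000010000100
1001000000100001000
0010000001000010001
0100000010000100010
1000000100001000100
0000001000010001001
0000010000100010010
count of 1: 4

4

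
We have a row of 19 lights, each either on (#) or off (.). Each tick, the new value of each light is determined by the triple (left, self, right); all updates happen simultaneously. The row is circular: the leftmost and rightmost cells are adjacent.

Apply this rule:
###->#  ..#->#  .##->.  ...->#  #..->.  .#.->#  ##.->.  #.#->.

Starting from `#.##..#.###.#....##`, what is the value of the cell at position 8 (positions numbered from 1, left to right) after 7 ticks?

#

tick 1: .....##..#..#.###.#
tick 2: .####...##.##..#..#
tick 3: ..##..##......##.##
tick 4: .#...#...#####.....
tick 5: ##.###.##.###..####
tick 6: #...#......#..#.###
tick 7: ..###.######.##..##
position 8 holds #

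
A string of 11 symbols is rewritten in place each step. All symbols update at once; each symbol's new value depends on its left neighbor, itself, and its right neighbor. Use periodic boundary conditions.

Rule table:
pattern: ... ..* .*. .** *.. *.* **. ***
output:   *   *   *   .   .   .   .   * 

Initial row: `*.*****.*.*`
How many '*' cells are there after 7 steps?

...***..*..
***.*..**.*
**..*.*....
...**.*.***
.**...*..*.
*...***.**.
*.**.*.....
count of *: 4

4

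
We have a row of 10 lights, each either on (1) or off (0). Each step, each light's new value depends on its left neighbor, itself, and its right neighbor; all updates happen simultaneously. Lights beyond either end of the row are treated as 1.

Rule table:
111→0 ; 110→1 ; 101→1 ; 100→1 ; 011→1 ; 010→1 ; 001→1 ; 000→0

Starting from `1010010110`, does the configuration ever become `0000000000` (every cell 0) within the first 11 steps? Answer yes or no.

step 1: 1111111111
step 2: 0000000000
all cells are 0 at step 2

yes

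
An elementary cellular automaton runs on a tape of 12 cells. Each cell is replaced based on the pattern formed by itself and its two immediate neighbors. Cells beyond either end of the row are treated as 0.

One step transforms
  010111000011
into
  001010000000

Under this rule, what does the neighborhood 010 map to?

0

At position 1 the neighborhood is 010; the next row has 0 there.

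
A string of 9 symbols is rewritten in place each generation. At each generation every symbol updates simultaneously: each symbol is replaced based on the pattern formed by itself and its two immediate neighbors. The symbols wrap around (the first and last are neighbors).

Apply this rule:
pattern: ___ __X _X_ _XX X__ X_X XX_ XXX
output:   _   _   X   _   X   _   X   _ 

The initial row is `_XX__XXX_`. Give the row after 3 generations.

XX__XX___

__XX___XX
X__XX___X
XX__XX___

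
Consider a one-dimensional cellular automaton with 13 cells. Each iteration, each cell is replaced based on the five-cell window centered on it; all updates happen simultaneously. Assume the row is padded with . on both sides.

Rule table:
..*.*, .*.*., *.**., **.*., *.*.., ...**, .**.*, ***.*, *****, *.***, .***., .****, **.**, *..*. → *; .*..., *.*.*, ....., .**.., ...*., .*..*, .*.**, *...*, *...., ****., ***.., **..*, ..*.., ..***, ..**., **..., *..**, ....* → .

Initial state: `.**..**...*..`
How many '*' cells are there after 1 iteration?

1

iteration 1: *............
count of *: 1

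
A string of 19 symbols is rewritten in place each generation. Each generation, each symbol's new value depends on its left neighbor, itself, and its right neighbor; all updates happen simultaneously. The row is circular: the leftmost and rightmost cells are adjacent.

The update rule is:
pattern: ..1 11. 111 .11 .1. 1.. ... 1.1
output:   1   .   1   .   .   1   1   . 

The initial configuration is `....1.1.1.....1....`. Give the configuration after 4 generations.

1.111.1.111...1...1

generation 1: 1111.....11111.1111
generation 2: 111.11111.111...111
generation 3: 11...111...1.111.11
generation 4: 1.111.1.111...1...1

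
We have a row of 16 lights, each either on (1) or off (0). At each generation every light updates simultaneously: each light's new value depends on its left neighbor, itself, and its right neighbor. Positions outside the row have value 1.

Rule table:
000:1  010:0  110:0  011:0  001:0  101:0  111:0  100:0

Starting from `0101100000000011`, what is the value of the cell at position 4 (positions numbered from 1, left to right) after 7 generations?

0000001111111000
0111100000000010
0000001111111000  (repeats generation 1; period 2)
generation 7: 0000001111111000
position 4 holds 0

0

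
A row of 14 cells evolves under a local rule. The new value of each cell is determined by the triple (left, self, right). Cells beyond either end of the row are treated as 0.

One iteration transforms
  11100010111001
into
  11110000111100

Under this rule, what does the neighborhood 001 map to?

0

At position 5 the neighborhood is 001; the next row has 0 there.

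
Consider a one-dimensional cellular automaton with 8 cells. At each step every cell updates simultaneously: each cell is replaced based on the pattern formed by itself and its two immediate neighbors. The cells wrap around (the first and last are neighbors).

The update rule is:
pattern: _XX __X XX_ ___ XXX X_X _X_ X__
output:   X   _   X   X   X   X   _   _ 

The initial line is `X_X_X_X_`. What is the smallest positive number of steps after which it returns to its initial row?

_X_X_X_X
X_X_X_X_

2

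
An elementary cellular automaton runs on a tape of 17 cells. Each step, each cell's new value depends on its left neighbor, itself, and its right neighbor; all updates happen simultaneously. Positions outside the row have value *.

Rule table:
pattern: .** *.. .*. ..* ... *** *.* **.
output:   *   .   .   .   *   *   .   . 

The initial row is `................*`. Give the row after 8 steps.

.*******..*.*...*

.**************.*
.*************..*
.************...*
.***********..*.*
.**********.....*
.*********..***.*
.********...**..*
.*******..*.*...*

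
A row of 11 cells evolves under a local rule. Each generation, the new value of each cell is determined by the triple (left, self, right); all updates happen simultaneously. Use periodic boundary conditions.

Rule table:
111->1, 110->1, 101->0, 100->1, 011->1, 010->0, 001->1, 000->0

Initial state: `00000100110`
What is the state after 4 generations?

generation 1: 00001011111
generation 2: 10010011111
generation 3: 11101111111
generation 4: 11101111111

11101111111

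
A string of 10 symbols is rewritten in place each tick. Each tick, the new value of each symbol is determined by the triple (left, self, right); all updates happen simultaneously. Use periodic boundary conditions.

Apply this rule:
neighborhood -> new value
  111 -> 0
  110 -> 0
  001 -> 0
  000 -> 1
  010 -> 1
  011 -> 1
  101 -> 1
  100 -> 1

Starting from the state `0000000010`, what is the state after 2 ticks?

1111111011
0000000110

0000000110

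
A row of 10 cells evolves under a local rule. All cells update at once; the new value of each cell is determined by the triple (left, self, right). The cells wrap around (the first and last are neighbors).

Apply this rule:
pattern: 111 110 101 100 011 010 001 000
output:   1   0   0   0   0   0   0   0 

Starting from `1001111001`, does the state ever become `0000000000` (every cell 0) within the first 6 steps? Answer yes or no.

yes

step 1: 0000110000
step 2: 0000000000
all cells are 0 at step 2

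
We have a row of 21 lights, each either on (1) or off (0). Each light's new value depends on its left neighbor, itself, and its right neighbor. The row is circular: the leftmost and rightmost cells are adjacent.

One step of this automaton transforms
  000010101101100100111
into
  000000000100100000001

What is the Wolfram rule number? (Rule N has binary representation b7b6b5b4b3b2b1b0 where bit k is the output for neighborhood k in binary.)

position 19: 111 → 0  (bit 7 = 0)
position 9: 110 → 1  (bit 6 = 1)
position 5: 101 → 0  (bit 5 = 0)
position 0: 100 → 0  (bit 4 = 0)
position 8: 011 → 0  (bit 3 = 0)
position 4: 010 → 0  (bit 2 = 0)
position 3: 001 → 0  (bit 1 = 0)
position 1: 000 → 0  (bit 0 = 0)
bits b7..b0 = 01000000 = 64

64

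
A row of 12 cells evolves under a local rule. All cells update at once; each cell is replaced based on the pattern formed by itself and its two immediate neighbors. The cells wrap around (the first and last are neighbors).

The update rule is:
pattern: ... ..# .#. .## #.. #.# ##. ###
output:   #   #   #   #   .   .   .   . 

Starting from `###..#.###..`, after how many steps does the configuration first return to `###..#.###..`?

#...##.#...#
..###..#.###
.##...##.#..
##..###..#.#
...##...##.#
.###..###..#
.#...##...##
.#.###..###.
##.#...##...
#..#.###..##
..##.#...##.
###..#.###..

12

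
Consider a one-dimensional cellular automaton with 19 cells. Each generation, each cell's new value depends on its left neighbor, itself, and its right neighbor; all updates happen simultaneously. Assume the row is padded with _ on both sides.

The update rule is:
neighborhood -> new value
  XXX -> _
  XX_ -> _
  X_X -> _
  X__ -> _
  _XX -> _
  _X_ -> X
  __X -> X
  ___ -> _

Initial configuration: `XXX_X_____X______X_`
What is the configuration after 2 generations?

generation 1: ____X____XX_____XX_
generation 2: ___XX___X______X___

___XX___X______X___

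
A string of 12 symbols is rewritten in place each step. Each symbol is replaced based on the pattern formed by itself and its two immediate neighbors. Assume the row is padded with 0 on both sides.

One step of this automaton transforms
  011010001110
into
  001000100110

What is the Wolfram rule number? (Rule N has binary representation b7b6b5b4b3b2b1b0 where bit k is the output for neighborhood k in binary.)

position 9: 111 → 1  (bit 7 = 1)
position 2: 110 → 1  (bit 6 = 1)
position 3: 101 → 0  (bit 5 = 0)
position 5: 100 → 0  (bit 4 = 0)
position 1: 011 → 0  (bit 3 = 0)
position 4: 010 → 0  (bit 2 = 0)
position 0: 001 → 0  (bit 1 = 0)
position 6: 000 → 1  (bit 0 = 1)
bits b7..b0 = 11000001 = 193

193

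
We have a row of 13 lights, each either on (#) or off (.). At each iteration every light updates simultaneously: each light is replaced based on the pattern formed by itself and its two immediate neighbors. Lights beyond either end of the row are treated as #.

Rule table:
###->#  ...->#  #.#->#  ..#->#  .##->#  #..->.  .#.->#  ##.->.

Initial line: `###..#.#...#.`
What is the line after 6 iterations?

###.#########

##..####.####
#..####.#####
..####.######
.####.#######
####.########
###.#########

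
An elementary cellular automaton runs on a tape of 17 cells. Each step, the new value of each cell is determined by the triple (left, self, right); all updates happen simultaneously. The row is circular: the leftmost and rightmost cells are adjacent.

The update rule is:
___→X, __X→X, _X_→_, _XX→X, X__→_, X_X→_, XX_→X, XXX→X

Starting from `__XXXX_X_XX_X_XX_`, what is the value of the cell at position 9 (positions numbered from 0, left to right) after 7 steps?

XXXXXX___XX___XX_
XXXXXX_XXXX_XXXX_
XXXXXX_XXXX_XXXX_  (fixed point — unchanged through step 7)
position 9 holds X

X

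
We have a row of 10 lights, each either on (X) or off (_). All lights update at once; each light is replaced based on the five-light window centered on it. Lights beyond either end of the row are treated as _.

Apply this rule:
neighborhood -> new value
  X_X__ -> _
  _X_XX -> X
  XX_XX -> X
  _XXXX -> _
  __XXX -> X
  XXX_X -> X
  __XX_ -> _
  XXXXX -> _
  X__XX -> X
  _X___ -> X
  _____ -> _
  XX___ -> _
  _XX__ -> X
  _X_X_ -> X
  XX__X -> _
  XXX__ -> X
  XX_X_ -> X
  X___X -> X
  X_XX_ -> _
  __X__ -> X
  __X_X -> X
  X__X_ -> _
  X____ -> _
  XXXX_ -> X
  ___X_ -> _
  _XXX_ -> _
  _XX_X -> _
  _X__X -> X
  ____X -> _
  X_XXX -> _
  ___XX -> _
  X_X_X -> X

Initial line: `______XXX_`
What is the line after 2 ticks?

______XX_X

______X_X_
______XX_X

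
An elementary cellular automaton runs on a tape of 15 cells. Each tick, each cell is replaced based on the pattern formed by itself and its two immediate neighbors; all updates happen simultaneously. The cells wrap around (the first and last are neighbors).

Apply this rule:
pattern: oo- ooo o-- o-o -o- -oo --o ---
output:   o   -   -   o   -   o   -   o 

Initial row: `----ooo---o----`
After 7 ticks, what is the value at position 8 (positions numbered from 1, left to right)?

-

ooo-o-o-o---ooo
--oo-o-o--o-o--
o-ooo-o----o--o
ooo-oo--oo----o
--oooo--oo-oo-o
--o--o--oooooo-
o-------o----o-
position 8 holds -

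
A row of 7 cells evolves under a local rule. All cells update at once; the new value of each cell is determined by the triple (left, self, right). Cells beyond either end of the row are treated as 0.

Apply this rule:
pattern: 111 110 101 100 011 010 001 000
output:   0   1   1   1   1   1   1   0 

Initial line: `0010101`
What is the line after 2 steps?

1100001

step 1: 0111111
step 2: 1100001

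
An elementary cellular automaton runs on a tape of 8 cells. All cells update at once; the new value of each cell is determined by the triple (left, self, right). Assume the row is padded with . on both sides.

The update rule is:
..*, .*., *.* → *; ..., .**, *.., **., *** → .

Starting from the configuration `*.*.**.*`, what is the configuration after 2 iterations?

.....*..

****..**
.....*..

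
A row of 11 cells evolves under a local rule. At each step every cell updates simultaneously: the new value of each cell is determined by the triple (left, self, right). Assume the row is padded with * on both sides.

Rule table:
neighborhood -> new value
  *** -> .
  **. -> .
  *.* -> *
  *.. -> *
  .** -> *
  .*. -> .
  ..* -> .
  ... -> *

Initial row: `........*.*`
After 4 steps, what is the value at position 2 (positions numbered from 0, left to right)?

.

*******..**
.......*.*.
******..*.*
......*..**
position 2 holds .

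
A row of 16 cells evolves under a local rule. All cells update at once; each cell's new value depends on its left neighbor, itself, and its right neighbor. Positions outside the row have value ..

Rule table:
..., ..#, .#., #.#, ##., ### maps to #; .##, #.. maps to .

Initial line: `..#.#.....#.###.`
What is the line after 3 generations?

#####.######.##.
.#####.######.#.
#.#####.#######.

#.#####.#######.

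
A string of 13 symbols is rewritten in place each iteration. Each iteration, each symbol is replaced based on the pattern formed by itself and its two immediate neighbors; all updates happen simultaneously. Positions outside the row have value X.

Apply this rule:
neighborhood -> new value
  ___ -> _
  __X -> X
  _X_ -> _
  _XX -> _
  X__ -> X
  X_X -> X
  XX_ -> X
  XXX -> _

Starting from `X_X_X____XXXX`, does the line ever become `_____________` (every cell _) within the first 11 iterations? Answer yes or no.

no

iteration 1: XX_X_X__X____
iteration 2: _XX_X_XX_X__X
iteration 3: X_XX_X_XX_XX_
iteration 4: XX_XX_X_XX_XX
iteration 5: _XX_XX_X_XX__
iteration 6: X_XX_XX_X_XXX
iteration 7: XX_XX_XX_X___
iteration 8: _XX_XX_XX_X_X
iteration 9: X_XX_XX_XX_X_
iteration 10: XX_XX_XX_XX_X
iteration 11: _XX_XX_XX_XX_
iteration 11 is _XX_XX_XX_XX_, still not uniform _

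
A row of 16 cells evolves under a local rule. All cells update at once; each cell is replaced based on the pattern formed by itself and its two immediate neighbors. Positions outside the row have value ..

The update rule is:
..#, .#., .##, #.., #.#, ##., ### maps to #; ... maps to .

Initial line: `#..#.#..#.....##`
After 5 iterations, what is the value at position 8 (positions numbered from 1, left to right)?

#

##########...###
###########.####
################
################  (fixed point — unchanged through iteration 5)
position 8 holds #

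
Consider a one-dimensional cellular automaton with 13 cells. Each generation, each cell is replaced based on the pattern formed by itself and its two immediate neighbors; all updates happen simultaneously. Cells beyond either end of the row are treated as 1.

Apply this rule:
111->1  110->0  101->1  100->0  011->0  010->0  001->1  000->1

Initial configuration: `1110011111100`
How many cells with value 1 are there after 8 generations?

5

1100101111001
1001010110010
0010101000101
0101010011010
1010100100101
0101001001010
1010010010101
0100100101010
count of 1: 5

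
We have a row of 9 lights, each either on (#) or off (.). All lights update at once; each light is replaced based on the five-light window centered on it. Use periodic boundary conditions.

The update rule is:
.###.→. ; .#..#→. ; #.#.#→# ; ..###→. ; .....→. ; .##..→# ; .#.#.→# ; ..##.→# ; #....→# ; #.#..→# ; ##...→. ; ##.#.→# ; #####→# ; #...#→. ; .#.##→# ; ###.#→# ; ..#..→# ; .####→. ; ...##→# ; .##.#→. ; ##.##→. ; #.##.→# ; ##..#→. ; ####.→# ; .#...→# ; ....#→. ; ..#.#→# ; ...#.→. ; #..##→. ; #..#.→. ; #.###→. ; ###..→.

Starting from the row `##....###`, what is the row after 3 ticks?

tick 1: #..#.#..#
tick 2: #..###..#
tick 3: #.......#

#.......#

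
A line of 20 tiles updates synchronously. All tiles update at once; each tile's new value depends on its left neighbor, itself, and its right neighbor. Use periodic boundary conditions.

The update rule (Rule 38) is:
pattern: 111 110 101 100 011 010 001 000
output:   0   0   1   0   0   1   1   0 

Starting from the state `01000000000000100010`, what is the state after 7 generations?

00000001100110110000

11000000000001100110
00000000000010001001
00000000000110011011
00000000001000100100
00000000011001101100
00000000100010010000
00000001100110110000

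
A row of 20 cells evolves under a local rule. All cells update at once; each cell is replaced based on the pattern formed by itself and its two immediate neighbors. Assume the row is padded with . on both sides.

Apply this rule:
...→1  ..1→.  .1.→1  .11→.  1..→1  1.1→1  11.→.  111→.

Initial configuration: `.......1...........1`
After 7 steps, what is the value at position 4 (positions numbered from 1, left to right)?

.

111111.11111111111.1
......1...........11
11111.11111111111...
.....1...........111
1111.11111111111....
....1...........1111
111.11111111111.....
position 4 holds .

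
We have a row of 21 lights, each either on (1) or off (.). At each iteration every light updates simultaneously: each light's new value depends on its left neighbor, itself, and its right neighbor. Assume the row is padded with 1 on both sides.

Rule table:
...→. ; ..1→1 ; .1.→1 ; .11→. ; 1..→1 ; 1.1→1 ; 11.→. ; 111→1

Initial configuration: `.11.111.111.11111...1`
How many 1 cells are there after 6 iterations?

iteration 1: 1..1.1.1.1.1.111.1.1.
iteration 2: .111111111111.1.11111
iteration 3: 1.1111111111.111.1111
iteration 4: .1.11111111.1.1.1.111
iteration 5: 111.111111.1111111.11
iteration 6: 11.1.1111.1.11111.1.1
count of 1: 15

15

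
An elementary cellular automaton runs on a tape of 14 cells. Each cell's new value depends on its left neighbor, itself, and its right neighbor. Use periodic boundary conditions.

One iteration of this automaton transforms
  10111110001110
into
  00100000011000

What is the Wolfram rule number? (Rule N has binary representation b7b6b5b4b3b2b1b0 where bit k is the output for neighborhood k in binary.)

position 3: 111 → 0  (bit 7 = 0)
position 6: 110 → 0  (bit 6 = 0)
position 1: 101 → 0  (bit 5 = 0)
position 7: 100 → 0  (bit 4 = 0)
position 2: 011 → 1  (bit 3 = 1)
position 0: 010 → 0  (bit 2 = 0)
position 9: 001 → 1  (bit 1 = 1)
position 8: 000 → 0  (bit 0 = 0)
bits b7..b0 = 00001010 = 10

10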